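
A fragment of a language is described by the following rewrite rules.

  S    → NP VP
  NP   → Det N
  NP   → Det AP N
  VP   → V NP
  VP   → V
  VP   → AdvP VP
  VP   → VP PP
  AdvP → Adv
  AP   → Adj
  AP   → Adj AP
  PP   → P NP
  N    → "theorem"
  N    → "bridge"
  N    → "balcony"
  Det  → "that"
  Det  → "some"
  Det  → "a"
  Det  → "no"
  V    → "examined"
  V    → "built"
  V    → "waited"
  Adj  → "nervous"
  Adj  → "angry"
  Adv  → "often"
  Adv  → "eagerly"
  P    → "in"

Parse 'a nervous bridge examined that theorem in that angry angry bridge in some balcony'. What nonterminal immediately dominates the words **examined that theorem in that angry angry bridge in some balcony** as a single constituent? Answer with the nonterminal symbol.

VP

[S [NP [Det a] [AP [Adj nervous]] [N bridge]] [VP [VP [VP [V examined] [NP [Det that] [N theorem]]] [PP [P in] [NP [Det that] [AP [Adj angry] [AP [Adj angry]]] [N bridge]]]] [PP [P in] [NP [Det some] [N balcony]]]]]
The span 'examined that theorem in that angry angry bridge in some balcony' is the VP node built by VP → VP PP.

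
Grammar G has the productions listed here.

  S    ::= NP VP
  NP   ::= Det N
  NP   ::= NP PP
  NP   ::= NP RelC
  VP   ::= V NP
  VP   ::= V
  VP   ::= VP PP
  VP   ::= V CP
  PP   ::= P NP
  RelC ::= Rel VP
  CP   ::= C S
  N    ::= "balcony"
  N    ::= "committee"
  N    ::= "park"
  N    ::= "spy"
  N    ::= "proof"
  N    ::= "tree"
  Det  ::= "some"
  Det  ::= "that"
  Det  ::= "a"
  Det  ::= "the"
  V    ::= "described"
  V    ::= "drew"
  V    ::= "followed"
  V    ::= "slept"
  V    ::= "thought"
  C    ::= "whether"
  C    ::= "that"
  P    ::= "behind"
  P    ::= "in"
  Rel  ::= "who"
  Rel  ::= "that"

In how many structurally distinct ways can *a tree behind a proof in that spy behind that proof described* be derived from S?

Two of the 5 distinct bracketings:
[S [NP [NP [Det a] [N tree]] [PP [P behind] [NP [NP [Det a] [N proof]] [PP [P in] [NP [NP [Det that] [N spy]] [PP [P behind] [NP [Det that] [N proof]]]]]]]] [VP [V described]]]
[S [NP [NP [Det a] [N tree]] [PP [P behind] [NP [NP [NP [Det a] [N proof]] [PP [P in] [NP [Det that] [N spy]]]] [PP [P behind] [NP [Det that] [N proof]]]]]] [VP [V described]]]
The trees differ in how a recursive rule is bracketed over the same span.

5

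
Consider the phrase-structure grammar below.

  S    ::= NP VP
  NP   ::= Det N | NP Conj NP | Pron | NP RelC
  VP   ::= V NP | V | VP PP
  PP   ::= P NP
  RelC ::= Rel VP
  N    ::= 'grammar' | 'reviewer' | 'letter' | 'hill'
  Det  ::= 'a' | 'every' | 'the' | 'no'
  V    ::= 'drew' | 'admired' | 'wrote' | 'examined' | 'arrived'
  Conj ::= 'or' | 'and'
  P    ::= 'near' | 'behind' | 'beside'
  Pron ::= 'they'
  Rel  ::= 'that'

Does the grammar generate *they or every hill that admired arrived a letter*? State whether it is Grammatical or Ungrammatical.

Grammatical

[S [NP [NP [Pron they]] [Conj or] [NP [NP [Det every] [N hill]] [RelC [Rel that] [VP [V admired]]]]] [VP [V arrived] [NP [Det a] [N letter]]]]
Each bracket corresponds to one application of a listed rule, so the string is derivable from S.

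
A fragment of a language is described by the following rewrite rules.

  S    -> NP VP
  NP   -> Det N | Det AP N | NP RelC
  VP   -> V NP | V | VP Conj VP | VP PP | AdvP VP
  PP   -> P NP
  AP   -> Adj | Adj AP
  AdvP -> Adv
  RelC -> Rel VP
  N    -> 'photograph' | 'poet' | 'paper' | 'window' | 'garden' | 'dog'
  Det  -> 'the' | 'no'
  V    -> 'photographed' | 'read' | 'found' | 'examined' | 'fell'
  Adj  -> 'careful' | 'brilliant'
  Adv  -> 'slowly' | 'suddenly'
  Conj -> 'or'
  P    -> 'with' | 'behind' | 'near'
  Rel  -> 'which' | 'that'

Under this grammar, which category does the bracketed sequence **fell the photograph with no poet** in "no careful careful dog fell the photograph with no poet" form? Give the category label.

S
  NP
    Det: no
    AP
      Adj: careful
      AP
        Adj: careful
    N: dog
  VP
    VP
      V: fell
      NP
        Det: the
        N: photograph
    PP
      P: with
      NP
        Det: no
        N: poet
The span 'fell the photograph with no poet' is the VP node built by VP → VP PP.

VP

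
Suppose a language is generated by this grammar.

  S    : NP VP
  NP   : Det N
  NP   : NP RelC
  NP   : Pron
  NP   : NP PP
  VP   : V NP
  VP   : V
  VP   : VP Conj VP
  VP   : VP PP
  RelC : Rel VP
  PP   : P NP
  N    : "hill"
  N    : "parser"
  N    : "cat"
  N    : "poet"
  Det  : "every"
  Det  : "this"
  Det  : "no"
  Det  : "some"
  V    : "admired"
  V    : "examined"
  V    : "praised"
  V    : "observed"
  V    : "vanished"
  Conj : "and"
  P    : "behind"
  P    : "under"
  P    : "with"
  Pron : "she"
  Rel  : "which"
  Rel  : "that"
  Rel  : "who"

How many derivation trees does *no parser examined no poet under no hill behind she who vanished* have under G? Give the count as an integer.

Two of the 9 distinct bracketings:
[S [NP [Det no] [N parser]] [VP [V examined] [NP [NP [NP [Det no] [N poet]] [PP [P under] [NP [NP [Det no] [N hill]] [PP [P behind] [NP [Pron she]]]]]] [RelC [Rel who] [VP [V vanished]]]]]]
[S [NP [Det no] [N parser]] [VP [V examined] [NP [NP [NP [NP [Det no] [N poet]] [PP [P under] [NP [Det no] [N hill]]]] [PP [P behind] [NP [Pron she]]]] [RelC [Rel who] [VP [V vanished]]]]]]
The trees differ in how a recursive rule is bracketed over the same span.

9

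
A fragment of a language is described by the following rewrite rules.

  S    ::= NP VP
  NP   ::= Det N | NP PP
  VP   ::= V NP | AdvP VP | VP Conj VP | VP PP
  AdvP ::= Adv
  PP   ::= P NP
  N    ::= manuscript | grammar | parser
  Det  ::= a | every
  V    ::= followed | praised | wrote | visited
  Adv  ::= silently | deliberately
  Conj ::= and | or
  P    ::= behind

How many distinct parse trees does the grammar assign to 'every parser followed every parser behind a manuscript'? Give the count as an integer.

The two bracketings:
[S [NP [Det every] [N parser]] [VP [V followed] [NP [NP [Det every] [N parser]] [PP [P behind] [NP [Det a] [N manuscript]]]]]]
[S [NP [Det every] [N parser]] [VP [VP [V followed] [NP [Det every] [N parser]]] [PP [P behind] [NP [Det a] [N manuscript]]]]]
The difference turns on whether NP → NP PP is used at the relevant span, versus an alternative expansion of NP.

2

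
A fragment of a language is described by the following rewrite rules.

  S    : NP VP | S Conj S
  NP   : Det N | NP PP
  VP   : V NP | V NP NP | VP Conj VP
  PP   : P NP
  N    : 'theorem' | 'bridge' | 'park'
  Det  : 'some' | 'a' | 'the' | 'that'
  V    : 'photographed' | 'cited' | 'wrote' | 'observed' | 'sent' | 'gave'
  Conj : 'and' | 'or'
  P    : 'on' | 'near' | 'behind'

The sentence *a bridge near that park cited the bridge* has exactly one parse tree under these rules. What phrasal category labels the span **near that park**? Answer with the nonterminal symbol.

S
  NP
    NP
      Det: a
      N: bridge
    PP
      P: near
      NP
        Det: that
        N: park
  VP
    V: cited
    NP
      Det: the
      N: bridge
The span 'near that park' is the PP node built by PP → P NP.

PP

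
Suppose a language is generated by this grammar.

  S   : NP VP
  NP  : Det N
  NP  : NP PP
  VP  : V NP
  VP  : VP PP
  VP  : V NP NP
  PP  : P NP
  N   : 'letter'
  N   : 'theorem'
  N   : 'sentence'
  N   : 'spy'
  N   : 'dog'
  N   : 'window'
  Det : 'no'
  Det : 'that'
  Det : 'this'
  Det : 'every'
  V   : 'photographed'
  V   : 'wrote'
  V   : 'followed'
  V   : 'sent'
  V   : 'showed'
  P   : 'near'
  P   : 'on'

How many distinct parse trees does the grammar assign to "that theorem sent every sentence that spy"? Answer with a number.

1

[S [NP [Det that] [N theorem]] [VP [V sent] [NP [Det every] [N sentence]] [NP [Det that] [N spy]]]]
No rule offers an alternative attachment or grouping for any span, so this is the only derivation.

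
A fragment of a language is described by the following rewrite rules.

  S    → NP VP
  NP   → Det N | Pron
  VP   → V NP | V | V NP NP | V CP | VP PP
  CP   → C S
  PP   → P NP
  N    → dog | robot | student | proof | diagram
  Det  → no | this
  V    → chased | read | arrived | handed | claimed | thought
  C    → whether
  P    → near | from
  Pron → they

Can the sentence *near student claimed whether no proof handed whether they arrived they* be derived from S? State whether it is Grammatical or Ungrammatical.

Ungrammatical

A P word can never sit immediately before an N word in any string this grammar generates, so the substring 'near student' rules out a derivation.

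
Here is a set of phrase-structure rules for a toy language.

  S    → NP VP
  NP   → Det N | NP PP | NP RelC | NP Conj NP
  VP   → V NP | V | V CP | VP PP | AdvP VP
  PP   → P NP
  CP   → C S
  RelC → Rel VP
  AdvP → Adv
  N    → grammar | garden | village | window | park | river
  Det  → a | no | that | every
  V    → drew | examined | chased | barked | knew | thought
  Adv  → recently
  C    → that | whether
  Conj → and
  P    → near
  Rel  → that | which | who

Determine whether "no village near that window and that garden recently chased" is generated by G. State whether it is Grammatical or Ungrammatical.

[S [NP [NP [Det no] [N village]] [PP [P near] [NP [NP [Det that] [N window]] [Conj and] [NP [Det that] [N garden]]]]] [VP [AdvP [Adv recently]] [VP [V chased]]]]
The bracketing above is licensed at every node by one of the given productions, with S at the root.

Grammatical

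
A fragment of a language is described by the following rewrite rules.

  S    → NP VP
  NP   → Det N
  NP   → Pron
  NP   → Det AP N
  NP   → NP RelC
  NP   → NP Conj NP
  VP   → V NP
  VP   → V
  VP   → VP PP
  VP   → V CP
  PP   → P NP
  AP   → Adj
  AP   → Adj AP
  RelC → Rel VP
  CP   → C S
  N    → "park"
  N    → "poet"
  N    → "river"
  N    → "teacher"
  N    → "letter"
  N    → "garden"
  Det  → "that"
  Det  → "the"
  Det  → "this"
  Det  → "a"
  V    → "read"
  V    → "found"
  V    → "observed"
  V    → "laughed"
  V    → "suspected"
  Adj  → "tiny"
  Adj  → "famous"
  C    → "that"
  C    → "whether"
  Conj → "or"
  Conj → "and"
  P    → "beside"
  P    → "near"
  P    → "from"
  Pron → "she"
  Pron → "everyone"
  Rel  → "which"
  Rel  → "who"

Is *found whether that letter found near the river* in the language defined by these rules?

Ungrammatical

For S → NP VP, no prefix of the string parses as an NP.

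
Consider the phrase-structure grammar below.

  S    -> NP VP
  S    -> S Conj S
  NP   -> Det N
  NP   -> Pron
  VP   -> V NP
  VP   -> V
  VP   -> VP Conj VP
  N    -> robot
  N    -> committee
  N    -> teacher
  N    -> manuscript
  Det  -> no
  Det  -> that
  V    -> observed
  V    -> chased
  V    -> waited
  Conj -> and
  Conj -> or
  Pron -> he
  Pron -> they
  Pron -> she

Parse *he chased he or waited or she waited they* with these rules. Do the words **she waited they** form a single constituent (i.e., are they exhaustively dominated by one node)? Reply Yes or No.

Yes

[S [S [NP [Pron he]] [VP [VP [V chased] [NP [Pron he]]] [Conj or] [VP [V waited]]]] [Conj or] [S [NP [Pron she]] [VP [V waited] [NP [Pron they]]]]]
The words 'she waited they' are exhaustively dominated by a single S node (built by S → NP VP), so they form a constituent.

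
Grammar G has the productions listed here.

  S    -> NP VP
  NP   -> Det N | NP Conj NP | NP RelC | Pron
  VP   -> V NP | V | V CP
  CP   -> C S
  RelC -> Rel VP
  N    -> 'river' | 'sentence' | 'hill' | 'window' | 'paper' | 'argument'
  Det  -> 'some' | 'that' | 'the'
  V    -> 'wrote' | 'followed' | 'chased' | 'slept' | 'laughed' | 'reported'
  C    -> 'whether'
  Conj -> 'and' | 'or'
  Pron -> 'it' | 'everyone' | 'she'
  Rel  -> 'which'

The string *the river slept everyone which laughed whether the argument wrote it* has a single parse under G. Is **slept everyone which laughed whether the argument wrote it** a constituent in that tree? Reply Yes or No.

Yes

[S [NP [Det the] [N river]] [VP [V slept] [NP [NP [Pron everyone]] [RelC [Rel which] [VP [V laughed] [CP [C whether] [S [NP [Det the] [N argument]] [VP [V wrote] [NP [Pron it]]]]]]]]]]
The words 'slept everyone which laughed whether the argument wrote it' are exhaustively dominated by a single VP node (built by VP → V NP), so they form a constituent.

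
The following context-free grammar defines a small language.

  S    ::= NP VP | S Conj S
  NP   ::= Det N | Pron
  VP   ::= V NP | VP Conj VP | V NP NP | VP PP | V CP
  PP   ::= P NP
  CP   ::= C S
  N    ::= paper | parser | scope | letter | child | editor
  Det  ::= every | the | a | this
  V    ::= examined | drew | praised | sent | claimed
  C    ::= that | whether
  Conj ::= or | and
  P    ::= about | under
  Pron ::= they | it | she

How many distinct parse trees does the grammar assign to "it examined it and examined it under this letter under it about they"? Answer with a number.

4

Two of the 4 distinct bracketings:
[S [NP [Pron it]] [VP [VP [V examined] [NP [Pron it]]] [Conj and] [VP [VP [VP [VP [V examined] [NP [Pron it]]] [PP [P under] [NP [Det this] [N letter]]]] [PP [P under] [NP [Pron it]]]] [PP [P about] [NP [Pron they]]]]]]
[S [NP [Pron it]] [VP [VP [VP [V examined] [NP [Pron it]]] [Conj and] [VP [VP [VP [V examined] [NP [Pron it]]] [PP [P under] [NP [Det this] [N letter]]]] [PP [P under] [NP [Pron it]]]]] [PP [P about] [NP [Pron they]]]]]
The trees differ in how a recursive rule is bracketed over the same span.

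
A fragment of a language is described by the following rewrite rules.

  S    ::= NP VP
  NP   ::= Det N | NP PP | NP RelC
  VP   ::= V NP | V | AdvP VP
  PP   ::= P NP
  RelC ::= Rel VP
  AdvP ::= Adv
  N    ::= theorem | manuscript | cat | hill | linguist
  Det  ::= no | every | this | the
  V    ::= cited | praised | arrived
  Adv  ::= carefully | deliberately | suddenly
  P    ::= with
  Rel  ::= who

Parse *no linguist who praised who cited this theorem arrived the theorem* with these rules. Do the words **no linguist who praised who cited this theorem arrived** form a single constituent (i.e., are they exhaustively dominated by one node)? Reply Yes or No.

[S [NP [NP [NP [Det no] [N linguist]] [RelC [Rel who] [VP [V praised]]]] [RelC [Rel who] [VP [V cited] [NP [Det this] [N theorem]]]]] [VP [V arrived] [NP [Det the] [N theorem]]]]
The smallest constituent containing 'no linguist who praised who cited this theorem arrived' is the S spanning 'no linguist who praised who cited this theorem arrived the theorem'; no single node in the tree dominates exactly the given words.

No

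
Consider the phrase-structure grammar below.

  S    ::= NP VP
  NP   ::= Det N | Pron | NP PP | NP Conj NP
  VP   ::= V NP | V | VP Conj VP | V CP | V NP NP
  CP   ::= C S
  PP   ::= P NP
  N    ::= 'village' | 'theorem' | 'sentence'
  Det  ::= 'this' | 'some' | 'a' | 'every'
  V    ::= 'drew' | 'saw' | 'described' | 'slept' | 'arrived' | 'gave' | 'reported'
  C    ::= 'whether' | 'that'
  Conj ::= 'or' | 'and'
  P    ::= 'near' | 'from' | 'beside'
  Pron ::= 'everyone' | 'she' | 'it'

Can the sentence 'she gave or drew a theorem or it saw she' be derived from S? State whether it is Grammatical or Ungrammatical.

Ungrammatical

For S → NP VP, the only prefix that parses as NP is 'she', but the remainder 'gave or drew a theorem or it saw she' is not a VP under these rules.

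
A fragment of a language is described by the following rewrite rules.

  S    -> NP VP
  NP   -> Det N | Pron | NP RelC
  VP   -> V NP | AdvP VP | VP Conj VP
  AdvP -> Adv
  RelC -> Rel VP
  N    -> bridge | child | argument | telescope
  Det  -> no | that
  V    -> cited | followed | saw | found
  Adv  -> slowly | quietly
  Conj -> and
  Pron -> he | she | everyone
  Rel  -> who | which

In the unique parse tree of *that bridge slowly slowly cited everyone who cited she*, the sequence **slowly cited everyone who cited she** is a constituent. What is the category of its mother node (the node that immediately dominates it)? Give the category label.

VP

S
  NP
    Det: that
    N: bridge
  VP
    AdvP
      Adv: slowly
    VP
      AdvP
        Adv: slowly
      VP
        V: cited
        NP
          NP
            Pron: everyone
          RelC
            Rel: who
            VP
              V: cited
              NP
                Pron: she
The span 'slowly cited everyone who cited she' is the VP node built by VP → AdvP VP.
Its mother is the VP built by VP → AdvP VP.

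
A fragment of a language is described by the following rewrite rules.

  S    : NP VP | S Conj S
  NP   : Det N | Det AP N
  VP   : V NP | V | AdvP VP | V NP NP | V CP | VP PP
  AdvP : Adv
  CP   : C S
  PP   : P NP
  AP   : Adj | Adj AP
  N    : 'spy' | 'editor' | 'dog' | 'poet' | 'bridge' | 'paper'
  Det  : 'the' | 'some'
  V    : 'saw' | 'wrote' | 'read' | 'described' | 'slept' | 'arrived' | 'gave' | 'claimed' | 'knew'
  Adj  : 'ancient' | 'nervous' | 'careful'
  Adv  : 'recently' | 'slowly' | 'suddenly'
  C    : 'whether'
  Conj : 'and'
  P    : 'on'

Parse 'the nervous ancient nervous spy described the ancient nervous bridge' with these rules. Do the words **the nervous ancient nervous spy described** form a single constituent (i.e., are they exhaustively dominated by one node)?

No

[S [NP [Det the] [AP [Adj nervous] [AP [Adj ancient] [AP [Adj nervous]]]] [N spy]] [VP [V described] [NP [Det the] [AP [Adj ancient] [AP [Adj nervous]]] [N bridge]]]]
The smallest constituent containing 'the nervous ancient nervous spy described' is the S spanning 'the nervous ancient nervous spy described the ancient nervous bridge'; no single node in the tree dominates exactly the given words.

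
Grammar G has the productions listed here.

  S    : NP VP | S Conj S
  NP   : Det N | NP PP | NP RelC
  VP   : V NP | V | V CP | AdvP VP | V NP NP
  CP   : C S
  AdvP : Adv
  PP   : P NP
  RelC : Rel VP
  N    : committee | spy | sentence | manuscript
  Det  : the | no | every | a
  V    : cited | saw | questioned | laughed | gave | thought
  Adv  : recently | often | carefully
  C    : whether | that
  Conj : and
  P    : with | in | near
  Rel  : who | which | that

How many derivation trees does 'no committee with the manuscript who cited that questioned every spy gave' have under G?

Two of the 3 distinct bracketings:
[S [NP [NP [Det no] [N committee]] [PP [P with] [NP [NP [NP [Det the] [N manuscript]] [RelC [Rel who] [VP [V cited]]]] [RelC [Rel that] [VP [V questioned] [NP [Det every] [N spy]]]]]]] [VP [V gave]]]
[S [NP [NP [NP [Det no] [N committee]] [PP [P with] [NP [NP [Det the] [N manuscript]] [RelC [Rel who] [VP [V cited]]]]]] [RelC [Rel that] [VP [V questioned] [NP [Det every] [N spy]]]]] [VP [V gave]]]
The trees differ in how a recursive rule is bracketed over the same span.

3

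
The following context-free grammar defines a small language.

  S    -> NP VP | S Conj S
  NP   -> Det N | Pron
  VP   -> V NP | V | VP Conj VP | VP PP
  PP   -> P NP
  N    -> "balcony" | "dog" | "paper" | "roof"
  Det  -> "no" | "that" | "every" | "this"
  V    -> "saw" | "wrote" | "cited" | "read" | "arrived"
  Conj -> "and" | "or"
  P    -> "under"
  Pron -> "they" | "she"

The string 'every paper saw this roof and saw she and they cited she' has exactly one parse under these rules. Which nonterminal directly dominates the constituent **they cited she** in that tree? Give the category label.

[S [S [NP [Det every] [N paper]] [VP [VP [V saw] [NP [Det this] [N roof]]] [Conj and] [VP [V saw] [NP [Pron she]]]]] [Conj and] [S [NP [Pron they]] [VP [V cited] [NP [Pron she]]]]]
The span 'they cited she' is the S node built by S → NP VP.
Its mother is the S built by S → S Conj S.

S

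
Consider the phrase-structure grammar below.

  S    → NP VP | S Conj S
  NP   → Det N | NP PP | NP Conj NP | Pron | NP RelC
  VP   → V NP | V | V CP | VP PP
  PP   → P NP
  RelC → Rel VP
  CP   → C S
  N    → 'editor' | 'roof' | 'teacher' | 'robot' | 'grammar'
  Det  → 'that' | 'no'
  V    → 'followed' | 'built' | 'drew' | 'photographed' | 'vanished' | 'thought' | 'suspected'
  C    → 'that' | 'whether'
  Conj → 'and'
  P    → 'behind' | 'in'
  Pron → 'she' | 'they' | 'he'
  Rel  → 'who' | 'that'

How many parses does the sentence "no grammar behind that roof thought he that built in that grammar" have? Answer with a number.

3

Two of the 3 distinct bracketings:
[S [NP [NP [Det no] [N grammar]] [PP [P behind] [NP [Det that] [N roof]]]] [VP [V thought] [NP [NP [NP [Pron he]] [RelC [Rel that] [VP [V built]]]] [PP [P in] [NP [Det that] [N grammar]]]]]]
[S [NP [NP [Det no] [N grammar]] [PP [P behind] [NP [Det that] [N roof]]]] [VP [V thought] [NP [NP [Pron he]] [RelC [Rel that] [VP [VP [V built]] [PP [P in] [NP [Det that] [N grammar]]]]]]]]
The difference turns on whether VP → VP PP is used at the relevant span, versus an alternative expansion of VP.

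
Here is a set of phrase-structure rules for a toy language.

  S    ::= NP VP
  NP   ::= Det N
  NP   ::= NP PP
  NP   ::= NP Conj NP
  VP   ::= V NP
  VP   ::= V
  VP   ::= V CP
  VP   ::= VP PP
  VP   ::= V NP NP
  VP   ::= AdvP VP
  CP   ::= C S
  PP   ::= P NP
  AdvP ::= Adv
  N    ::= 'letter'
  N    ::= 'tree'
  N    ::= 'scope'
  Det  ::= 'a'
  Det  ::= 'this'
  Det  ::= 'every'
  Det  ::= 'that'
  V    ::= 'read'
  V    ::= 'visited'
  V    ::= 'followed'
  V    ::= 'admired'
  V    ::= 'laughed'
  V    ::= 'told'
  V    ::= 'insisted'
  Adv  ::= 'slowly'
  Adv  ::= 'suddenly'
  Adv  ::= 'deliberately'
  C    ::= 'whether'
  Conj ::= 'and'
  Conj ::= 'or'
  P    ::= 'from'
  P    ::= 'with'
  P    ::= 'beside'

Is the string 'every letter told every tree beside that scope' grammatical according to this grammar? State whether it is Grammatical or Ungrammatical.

S
  NP
    Det: every
    N: letter
  VP
    V: told
    NP
      NP
        Det: every
        N: tree
      PP
        P: beside
        NP
          Det: that
          N: scope
The bracketing above is licensed at every node by one of the given productions, with S at the root.

Grammatical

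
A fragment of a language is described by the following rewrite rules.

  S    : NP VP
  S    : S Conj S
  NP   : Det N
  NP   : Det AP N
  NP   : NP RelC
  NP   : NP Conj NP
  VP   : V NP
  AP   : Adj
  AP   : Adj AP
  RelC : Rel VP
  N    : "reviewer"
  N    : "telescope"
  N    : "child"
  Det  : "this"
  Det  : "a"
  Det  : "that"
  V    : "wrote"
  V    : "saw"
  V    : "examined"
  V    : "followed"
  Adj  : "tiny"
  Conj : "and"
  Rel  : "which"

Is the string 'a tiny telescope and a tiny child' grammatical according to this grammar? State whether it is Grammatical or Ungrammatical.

Ungrammatical

For S → NP VP, the only prefix that parses as NP is 'a tiny telescope', but the remainder 'and a tiny child' is not a VP under these rules. The alternative S rule S → S Conj S likewise has no satisfying split.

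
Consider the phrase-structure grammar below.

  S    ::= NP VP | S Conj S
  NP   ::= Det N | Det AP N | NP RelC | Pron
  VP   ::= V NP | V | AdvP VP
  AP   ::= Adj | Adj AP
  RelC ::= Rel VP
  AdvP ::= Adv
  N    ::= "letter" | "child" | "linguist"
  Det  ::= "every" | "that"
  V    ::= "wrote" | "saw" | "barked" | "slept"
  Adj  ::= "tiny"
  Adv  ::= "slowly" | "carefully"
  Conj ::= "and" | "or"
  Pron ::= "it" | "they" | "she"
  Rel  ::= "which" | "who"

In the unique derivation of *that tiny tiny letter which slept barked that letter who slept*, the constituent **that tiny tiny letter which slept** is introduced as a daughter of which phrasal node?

[S [NP [NP [Det that] [AP [Adj tiny] [AP [Adj tiny]]] [N letter]] [RelC [Rel which] [VP [V slept]]]] [VP [V barked] [NP [NP [Det that] [N letter]] [RelC [Rel who] [VP [V slept]]]]]]
The span 'that tiny tiny letter which slept' is the NP node built by NP → NP RelC.
Its mother is the S built by S → NP VP.

S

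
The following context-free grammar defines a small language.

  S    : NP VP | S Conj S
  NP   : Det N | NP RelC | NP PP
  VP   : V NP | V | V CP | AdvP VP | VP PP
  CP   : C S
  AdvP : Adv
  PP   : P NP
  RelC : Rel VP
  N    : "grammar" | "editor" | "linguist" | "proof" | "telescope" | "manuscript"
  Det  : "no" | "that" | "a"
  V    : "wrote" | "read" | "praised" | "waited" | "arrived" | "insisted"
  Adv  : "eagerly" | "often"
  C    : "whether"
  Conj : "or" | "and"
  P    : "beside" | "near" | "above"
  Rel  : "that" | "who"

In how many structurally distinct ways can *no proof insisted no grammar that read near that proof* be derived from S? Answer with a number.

3

Two of the 3 distinct bracketings:
[S [NP [Det no] [N proof]] [VP [V insisted] [NP [NP [Det no] [N grammar]] [RelC [Rel that] [VP [VP [V read]] [PP [P near] [NP [Det that] [N proof]]]]]]]]
[S [NP [Det no] [N proof]] [VP [V insisted] [NP [NP [NP [Det no] [N grammar]] [RelC [Rel that] [VP [V read]]]] [PP [P near] [NP [Det that] [N proof]]]]]]
The difference turns on whether NP → NP PP is used at the relevant span, versus an alternative expansion of NP.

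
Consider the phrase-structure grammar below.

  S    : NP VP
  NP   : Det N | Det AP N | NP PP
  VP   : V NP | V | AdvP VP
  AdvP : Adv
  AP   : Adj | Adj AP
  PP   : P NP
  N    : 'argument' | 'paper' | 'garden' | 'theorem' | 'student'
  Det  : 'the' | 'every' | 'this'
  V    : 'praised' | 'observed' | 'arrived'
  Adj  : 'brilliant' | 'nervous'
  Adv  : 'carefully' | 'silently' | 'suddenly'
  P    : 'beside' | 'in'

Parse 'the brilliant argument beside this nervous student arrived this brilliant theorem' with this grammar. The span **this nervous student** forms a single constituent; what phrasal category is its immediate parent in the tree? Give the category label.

S
  NP
    NP
      Det: the
      AP
        Adj: brilliant
      N: argument
    PP
      P: beside
      NP
        Det: this
        AP
          Adj: nervous
        N: student
  VP
    V: arrived
    NP
      Det: this
      AP
        Adj: brilliant
      N: theorem
The span 'this nervous student' is the NP node built by NP → Det AP N.
Its mother is the PP built by PP → P NP.

PP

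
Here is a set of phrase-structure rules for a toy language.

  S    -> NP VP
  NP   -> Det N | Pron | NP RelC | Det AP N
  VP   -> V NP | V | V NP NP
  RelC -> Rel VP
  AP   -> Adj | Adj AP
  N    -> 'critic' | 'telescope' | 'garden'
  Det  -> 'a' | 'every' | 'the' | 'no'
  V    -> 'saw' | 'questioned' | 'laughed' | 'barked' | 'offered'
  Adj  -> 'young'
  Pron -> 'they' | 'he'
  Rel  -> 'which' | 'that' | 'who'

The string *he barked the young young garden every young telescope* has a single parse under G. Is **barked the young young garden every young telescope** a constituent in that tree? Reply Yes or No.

[S [NP [Pron he]] [VP [V barked] [NP [Det the] [AP [Adj young] [AP [Adj young]]] [N garden]] [NP [Det every] [AP [Adj young]] [N telescope]]]]
The words 'barked the young young garden every young telescope' are exhaustively dominated by a single VP node (built by VP → V NP NP), so they form a constituent.

Yes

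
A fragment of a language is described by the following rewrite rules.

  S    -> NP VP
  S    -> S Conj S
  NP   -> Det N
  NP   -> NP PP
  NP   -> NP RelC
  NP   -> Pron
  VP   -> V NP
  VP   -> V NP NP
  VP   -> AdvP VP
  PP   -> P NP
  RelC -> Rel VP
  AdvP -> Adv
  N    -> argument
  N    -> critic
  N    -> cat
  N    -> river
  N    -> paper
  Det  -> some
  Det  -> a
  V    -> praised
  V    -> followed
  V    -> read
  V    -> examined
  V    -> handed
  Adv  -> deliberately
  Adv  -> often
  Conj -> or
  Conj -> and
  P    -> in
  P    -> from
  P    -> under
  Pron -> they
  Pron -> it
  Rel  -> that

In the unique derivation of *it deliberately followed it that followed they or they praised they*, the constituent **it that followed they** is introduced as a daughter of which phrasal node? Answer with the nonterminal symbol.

[S [S [NP [Pron it]] [VP [AdvP [Adv deliberately]] [VP [V followed] [NP [NP [Pron it]] [RelC [Rel that] [VP [V followed] [NP [Pron they]]]]]]]] [Conj or] [S [NP [Pron they]] [VP [V praised] [NP [Pron they]]]]]
The span 'it that followed they' is the NP node built by NP → NP RelC.
Its mother is the VP built by VP → V NP.

VP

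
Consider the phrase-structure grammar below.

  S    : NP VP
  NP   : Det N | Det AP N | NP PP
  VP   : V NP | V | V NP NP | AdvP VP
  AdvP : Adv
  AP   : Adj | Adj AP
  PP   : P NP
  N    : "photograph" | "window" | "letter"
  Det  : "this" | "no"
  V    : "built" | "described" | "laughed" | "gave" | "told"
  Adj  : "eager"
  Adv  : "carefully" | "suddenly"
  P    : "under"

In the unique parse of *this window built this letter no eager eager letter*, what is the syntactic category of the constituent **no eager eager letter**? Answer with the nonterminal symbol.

NP

[S [NP [Det this] [N window]] [VP [V built] [NP [Det this] [N letter]] [NP [Det no] [AP [Adj eager] [AP [Adj eager]]] [N letter]]]]
The span 'no eager eager letter' is the NP node built by NP → Det AP N.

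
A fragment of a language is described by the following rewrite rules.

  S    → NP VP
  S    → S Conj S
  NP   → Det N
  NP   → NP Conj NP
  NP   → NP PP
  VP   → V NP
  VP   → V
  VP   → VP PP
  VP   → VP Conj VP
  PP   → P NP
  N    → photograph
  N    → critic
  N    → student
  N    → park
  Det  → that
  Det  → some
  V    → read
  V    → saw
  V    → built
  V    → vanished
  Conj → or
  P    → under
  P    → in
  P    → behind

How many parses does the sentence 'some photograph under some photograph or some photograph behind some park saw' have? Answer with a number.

5

Two of the 5 distinct bracketings:
[S [NP [NP [NP [Det some] [N photograph]] [PP [P under] [NP [Det some] [N photograph]]]] [Conj or] [NP [NP [Det some] [N photograph]] [PP [P behind] [NP [Det some] [N park]]]]] [VP [V saw]]]
[S [NP [NP [Det some] [N photograph]] [PP [P under] [NP [NP [Det some] [N photograph]] [Conj or] [NP [NP [Det some] [N photograph]] [PP [P behind] [NP [Det some] [N park]]]]]]] [VP [V saw]]]
The trees differ in how a recursive rule is bracketed over the same span.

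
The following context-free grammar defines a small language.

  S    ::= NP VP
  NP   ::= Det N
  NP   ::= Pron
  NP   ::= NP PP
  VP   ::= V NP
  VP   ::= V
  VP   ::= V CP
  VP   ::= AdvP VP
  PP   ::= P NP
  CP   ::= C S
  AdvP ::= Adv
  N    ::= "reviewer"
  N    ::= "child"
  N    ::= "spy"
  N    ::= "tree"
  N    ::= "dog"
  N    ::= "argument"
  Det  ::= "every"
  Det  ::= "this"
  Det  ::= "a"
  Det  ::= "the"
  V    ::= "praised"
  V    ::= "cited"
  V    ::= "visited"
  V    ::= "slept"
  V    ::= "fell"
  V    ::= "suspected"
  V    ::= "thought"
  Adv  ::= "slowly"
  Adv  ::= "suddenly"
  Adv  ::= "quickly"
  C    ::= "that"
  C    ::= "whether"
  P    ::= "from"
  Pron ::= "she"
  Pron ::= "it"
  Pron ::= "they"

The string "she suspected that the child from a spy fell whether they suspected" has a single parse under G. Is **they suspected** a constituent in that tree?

[S [NP [Pron she]] [VP [V suspected] [CP [C that] [S [NP [NP [Det the] [N child]] [PP [P from] [NP [Det a] [N spy]]]] [VP [V fell] [CP [C whether] [S [NP [Pron they]] [VP [V suspected]]]]]]]]]
The words 'they suspected' are exhaustively dominated by a single S node (built by S → NP VP), so they form a constituent.

Yes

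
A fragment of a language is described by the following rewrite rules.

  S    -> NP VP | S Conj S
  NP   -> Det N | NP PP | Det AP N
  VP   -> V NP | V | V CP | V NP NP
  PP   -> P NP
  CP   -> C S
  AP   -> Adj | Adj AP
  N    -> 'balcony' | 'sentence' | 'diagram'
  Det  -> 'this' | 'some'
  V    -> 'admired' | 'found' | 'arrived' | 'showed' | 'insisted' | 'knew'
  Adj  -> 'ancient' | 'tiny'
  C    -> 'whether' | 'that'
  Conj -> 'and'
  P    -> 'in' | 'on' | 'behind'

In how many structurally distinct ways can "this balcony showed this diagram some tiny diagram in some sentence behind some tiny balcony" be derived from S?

The two bracketings:
[S [NP [Det this] [N balcony]] [VP [V showed] [NP [Det this] [N diagram]] [NP [NP [Det some] [AP [Adj tiny]] [N diagram]] [PP [P in] [NP [NP [Det some] [N sentence]] [PP [P behind] [NP [Det some] [AP [Adj tiny]] [N balcony]]]]]]]]
[S [NP [Det this] [N balcony]] [VP [V showed] [NP [Det this] [N diagram]] [NP [NP [NP [Det some] [AP [Adj tiny]] [N diagram]] [PP [P in] [NP [Det some] [N sentence]]]] [PP [P behind] [NP [Det some] [AP [Adj tiny]] [N balcony]]]]]]
The trees differ in how a recursive rule is bracketed over the same span.

2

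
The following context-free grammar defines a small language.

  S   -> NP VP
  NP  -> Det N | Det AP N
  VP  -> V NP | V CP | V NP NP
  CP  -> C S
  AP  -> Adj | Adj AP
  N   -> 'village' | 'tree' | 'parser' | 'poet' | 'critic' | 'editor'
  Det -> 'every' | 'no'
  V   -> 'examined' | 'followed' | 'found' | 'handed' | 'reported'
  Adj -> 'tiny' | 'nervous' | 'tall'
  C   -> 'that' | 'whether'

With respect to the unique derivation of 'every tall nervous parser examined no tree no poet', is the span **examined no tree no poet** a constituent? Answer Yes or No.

[S [NP [Det every] [AP [Adj tall] [AP [Adj nervous]]] [N parser]] [VP [V examined] [NP [Det no] [N tree]] [NP [Det no] [N poet]]]]
The words 'examined no tree no poet' are exhaustively dominated by a single VP node (built by VP → V NP NP), so they form a constituent.

Yes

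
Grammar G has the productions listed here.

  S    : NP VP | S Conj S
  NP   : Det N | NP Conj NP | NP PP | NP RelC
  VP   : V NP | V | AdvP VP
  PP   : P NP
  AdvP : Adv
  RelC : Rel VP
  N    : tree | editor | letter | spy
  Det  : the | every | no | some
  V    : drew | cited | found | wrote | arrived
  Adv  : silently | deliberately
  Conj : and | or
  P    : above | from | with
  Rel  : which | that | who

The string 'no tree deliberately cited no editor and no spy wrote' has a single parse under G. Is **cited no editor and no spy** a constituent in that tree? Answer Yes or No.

No

[S [S [NP [Det no] [N tree]] [VP [AdvP [Adv deliberately]] [VP [V cited] [NP [Det no] [N editor]]]]] [Conj and] [S [NP [Det no] [N spy]] [VP [V wrote]]]]
The smallest constituent containing 'cited no editor and no spy' is the S spanning 'no tree deliberately cited no editor and no spy wrote'; no single node in the tree dominates exactly the given words.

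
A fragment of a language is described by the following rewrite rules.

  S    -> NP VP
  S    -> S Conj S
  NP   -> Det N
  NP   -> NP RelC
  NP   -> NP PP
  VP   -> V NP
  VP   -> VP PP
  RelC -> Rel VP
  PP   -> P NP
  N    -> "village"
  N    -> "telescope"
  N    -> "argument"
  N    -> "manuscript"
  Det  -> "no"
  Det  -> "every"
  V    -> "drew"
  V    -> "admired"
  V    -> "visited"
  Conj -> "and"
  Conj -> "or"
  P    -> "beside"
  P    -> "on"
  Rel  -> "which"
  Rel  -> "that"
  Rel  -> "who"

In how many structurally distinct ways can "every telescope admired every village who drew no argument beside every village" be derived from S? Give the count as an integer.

Two of the 4 distinct bracketings:
[S [NP [Det every] [N telescope]] [VP [V admired] [NP [NP [Det every] [N village]] [RelC [Rel who] [VP [V drew] [NP [NP [Det no] [N argument]] [PP [P beside] [NP [Det every] [N village]]]]]]]]]
[S [NP [Det every] [N telescope]] [VP [V admired] [NP [NP [Det every] [N village]] [RelC [Rel who] [VP [VP [V drew] [NP [Det no] [N argument]]] [PP [P beside] [NP [Det every] [N village]]]]]]]]
The difference turns on whether NP → NP PP is used at the relevant span, versus an alternative expansion of NP.

4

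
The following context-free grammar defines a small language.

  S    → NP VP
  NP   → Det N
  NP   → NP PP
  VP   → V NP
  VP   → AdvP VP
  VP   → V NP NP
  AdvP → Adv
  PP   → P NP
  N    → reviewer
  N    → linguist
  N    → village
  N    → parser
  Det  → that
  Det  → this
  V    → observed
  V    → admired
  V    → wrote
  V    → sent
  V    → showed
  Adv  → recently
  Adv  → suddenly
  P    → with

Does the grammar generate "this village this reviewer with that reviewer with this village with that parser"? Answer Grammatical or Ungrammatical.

For S → NP VP, the only prefix that parses as NP is 'this village', but the remainder 'this reviewer with that reviewer with this village with that parser' is not a VP under these rules.

Ungrammatical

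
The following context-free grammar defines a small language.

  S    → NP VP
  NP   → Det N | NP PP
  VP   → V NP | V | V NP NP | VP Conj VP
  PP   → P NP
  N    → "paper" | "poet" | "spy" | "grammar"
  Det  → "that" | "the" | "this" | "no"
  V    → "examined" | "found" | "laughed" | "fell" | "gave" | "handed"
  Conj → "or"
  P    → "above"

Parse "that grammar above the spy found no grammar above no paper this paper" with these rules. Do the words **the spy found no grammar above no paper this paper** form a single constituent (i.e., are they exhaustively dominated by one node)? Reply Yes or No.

[S [NP [NP [Det that] [N grammar]] [PP [P above] [NP [Det the] [N spy]]]] [VP [V found] [NP [NP [Det no] [N grammar]] [PP [P above] [NP [Det no] [N paper]]]] [NP [Det this] [N paper]]]]
The smallest constituent containing 'the spy found no grammar above no paper this paper' is the S spanning 'that grammar above the spy found no grammar above no paper this paper'; no single node in the tree dominates exactly the given words.

No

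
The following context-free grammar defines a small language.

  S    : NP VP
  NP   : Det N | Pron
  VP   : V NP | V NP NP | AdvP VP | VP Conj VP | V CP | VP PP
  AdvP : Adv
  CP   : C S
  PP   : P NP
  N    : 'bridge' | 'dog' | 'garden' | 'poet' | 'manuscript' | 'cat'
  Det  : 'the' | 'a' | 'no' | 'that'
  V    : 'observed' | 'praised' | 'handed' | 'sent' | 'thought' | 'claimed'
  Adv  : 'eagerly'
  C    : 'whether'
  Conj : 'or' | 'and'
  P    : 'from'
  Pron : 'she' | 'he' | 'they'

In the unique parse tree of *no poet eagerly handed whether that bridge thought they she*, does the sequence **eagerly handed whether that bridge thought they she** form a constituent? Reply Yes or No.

[S [NP [Det no] [N poet]] [VP [AdvP [Adv eagerly]] [VP [V handed] [CP [C whether] [S [NP [Det that] [N bridge]] [VP [V thought] [NP [Pron they]] [NP [Pron she]]]]]]]]
The words 'eagerly handed whether that bridge thought they she' are exhaustively dominated by a single VP node (built by VP → AdvP VP), so they form a constituent.

Yes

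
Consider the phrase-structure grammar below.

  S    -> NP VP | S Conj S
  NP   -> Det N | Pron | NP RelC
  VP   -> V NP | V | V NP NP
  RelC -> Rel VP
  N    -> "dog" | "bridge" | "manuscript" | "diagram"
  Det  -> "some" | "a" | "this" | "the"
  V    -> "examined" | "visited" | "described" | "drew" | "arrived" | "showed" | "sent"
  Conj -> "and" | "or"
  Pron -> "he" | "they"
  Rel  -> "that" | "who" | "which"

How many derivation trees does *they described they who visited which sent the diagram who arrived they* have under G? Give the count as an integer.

6

Two of the 6 distinct bracketings:
[S [NP [Pron they]] [VP [V described] [NP [NP [NP [Pron they]] [RelC [Rel who] [VP [V visited]]]] [RelC [Rel which] [VP [V sent] [NP [NP [Det the] [N diagram]] [RelC [Rel who] [VP [V arrived] [NP [Pron they]]]]]]]]]]
[S [NP [Pron they]] [VP [V described] [NP [NP [NP [Pron they]] [RelC [Rel who] [VP [V visited]]]] [RelC [Rel which] [VP [V sent] [NP [NP [Det the] [N diagram]] [RelC [Rel who] [VP [V arrived]]]] [NP [Pron they]]]]]]]
The difference turns on whether VP → V NP NP is used at the relevant span, versus an alternative expansion of VP.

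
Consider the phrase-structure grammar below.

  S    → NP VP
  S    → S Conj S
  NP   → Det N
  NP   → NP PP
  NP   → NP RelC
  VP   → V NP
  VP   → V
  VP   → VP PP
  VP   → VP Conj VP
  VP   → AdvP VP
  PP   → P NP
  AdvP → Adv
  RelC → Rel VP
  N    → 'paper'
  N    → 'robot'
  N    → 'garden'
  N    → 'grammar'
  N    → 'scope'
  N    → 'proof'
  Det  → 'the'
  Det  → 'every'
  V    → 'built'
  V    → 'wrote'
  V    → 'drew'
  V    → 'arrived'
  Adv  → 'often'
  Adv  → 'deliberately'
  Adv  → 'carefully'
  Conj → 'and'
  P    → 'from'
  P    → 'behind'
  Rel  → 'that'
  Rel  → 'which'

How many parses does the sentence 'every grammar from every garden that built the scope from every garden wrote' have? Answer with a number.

Two of the 7 distinct bracketings:
[S [NP [NP [Det every] [N grammar]] [PP [P from] [NP [NP [NP [Det every] [N garden]] [RelC [Rel that] [VP [V built] [NP [Det the] [N scope]]]]] [PP [P from] [NP [Det every] [N garden]]]]]] [VP [V wrote]]]
[S [NP [NP [Det every] [N grammar]] [PP [P from] [NP [NP [Det every] [N garden]] [RelC [Rel that] [VP [V built] [NP [NP [Det the] [N scope]] [PP [P from] [NP [Det every] [N garden]]]]]]]]] [VP [V wrote]]]
The trees differ in how a recursive rule is bracketed over the same span.

7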